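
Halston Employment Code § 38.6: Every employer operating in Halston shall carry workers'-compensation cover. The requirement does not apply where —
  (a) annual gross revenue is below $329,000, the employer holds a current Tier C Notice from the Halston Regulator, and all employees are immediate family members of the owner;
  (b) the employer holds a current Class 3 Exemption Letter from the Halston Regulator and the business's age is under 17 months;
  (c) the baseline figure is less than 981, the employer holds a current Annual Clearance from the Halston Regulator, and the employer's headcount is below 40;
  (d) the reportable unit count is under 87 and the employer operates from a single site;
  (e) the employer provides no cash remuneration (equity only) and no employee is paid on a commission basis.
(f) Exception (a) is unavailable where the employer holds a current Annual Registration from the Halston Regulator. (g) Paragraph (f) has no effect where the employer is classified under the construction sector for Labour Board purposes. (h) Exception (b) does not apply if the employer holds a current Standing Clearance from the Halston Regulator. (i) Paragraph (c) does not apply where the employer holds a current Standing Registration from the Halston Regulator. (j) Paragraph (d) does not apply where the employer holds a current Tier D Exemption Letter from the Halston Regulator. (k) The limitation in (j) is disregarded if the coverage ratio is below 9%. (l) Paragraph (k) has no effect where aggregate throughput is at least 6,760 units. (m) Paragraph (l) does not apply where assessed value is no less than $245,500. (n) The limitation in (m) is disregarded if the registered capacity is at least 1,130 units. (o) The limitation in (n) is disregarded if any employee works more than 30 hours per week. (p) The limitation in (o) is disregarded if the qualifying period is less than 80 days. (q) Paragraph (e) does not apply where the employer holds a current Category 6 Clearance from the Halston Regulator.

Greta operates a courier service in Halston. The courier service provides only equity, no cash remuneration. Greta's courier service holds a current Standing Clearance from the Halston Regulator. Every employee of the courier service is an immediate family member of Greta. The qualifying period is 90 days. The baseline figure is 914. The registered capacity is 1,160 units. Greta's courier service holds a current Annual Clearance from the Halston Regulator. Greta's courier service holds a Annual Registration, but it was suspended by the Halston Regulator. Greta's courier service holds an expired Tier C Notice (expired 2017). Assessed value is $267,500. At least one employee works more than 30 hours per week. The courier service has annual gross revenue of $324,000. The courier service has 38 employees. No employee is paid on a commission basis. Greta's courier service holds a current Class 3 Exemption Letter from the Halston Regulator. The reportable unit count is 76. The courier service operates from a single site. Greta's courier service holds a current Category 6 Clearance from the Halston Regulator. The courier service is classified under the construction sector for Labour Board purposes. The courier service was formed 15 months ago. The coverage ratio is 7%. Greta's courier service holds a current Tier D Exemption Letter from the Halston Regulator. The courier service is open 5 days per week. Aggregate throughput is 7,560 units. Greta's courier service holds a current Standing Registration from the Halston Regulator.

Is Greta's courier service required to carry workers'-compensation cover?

No — exception (d) applies; Greta's courier service is not required to carry workers'-compensation cover.

Exception (a) fails — the Tier C Notice is not current.
All of (b)'s requirements are met (a current Class 3 Exemption Letter is held; the business's age is 15 months, under the 17 months limit). But applying paragraph (h): (h) operates against (b): a current Standing Clearance is held. So (b) is unavailable.
Exception (c): the baseline figure is 914, less than the 981 limit; a current Annual Clearance is held; the employer's headcount is 38, below the 40 limit — every condition holds. But applying paragraph (i): (i) operates against (c): a current Standing Registration is held. So (c) is unavailable.
Exception (d)'s conditions are all satisfied: the reportable unit count is 76, under the 87 limit; the employer operates from a single site. Considering the limiting provisions: (j) operates (a current Tier D Exemption Letter is held), but is overridden by (k): (k) operates against (j): the coverage ratio is 7%, below the 9% limit. (l) would limit (k) — aggregate throughput is 7,560 units, meeting the 6,760 units threshold — but (m) sets (l) aside: (m) operates against (l): assessed value is $267,500, meeting the $245,500 threshold. (n) is engaged (the registered capacity is 1,160 units, meeting the 1,130 units threshold), but is itself disapplied by (o): (o) operates — at least one employee exceeds 30 hours/week. (p) is not engaged (the qualifying period is 90 days, not less than 80 days), so (o) stands. So (d) applies.
Exception (e)'s conditions are all satisfied: remuneration is equity-only; no employee is paid on commission. However, paragraph (q) must be considered: (q) is engaged — a current Category 6 Clearance is held. (e) is therefore removed.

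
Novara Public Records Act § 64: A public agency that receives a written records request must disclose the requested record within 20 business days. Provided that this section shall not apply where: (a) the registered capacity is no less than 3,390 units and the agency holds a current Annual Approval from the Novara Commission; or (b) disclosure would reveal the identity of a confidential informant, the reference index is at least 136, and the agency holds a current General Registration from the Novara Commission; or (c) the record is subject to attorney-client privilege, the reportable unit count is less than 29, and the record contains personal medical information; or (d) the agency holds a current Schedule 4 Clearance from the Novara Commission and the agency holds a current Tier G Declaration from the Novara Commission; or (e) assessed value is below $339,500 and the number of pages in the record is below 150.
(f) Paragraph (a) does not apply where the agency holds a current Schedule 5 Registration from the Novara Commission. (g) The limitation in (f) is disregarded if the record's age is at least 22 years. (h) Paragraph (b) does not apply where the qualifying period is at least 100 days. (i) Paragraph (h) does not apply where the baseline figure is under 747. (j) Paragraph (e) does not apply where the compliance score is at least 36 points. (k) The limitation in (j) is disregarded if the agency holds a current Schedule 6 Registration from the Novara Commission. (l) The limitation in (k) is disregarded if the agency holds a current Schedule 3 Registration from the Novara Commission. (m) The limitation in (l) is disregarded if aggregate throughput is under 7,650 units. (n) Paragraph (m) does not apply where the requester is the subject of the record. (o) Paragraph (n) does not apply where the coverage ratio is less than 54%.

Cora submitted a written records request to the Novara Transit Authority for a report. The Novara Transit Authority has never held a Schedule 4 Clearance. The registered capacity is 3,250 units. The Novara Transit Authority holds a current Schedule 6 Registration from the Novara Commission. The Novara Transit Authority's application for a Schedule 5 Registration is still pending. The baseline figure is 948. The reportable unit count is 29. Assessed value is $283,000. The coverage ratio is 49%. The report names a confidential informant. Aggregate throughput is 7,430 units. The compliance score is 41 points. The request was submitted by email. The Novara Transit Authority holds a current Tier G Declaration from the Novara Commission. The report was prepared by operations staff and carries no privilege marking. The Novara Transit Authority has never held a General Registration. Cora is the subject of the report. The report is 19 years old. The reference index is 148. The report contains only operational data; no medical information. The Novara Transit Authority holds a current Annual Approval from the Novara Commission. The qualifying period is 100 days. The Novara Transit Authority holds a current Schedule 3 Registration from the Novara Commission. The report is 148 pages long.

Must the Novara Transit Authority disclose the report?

No — exception (e) applies; the Novara Transit Authority is not required to disclose the report.

Exception (a) requires that the registered capacity is no less than 3,390 units; but the registered capacity is 3,250 units, short of 3,390 units, so (a) is unavailable.
Exception (b) does not apply: no current General Registration is held.
Exception (c) requires that the record is subject to attorney-client privilege; but the report carries no privilege marking, so (c) is unavailable.
Exception (d) requires that the agency holds a current Schedule 4 Clearance from the Novara Commission; but no current Schedule 4 Clearance is held, so (d) is unavailable.
Exception (e): assessed value is $283,000, below the $339,500 limit; the number of pages in the record is 148, below the 150 limit — every condition holds. As to paragraphs (j)–(o): (j) is triggered (the compliance score is 41 points, meeting the 36 points threshold), but is set aside by (k): (k) operates against (j): a current Schedule 6 Registration is held. (l) is engaged (a current Schedule 3 Registration is held), but is set aside by (m): (m) operates — aggregate throughput is 7,430 units, under the 7,650 units limit. (n) is triggered (Cora is the subject of the report), but is itself disapplied by (o): (o) operates against (n): the coverage ratio is 49%, less than the 54% limit. Exception (e) stands.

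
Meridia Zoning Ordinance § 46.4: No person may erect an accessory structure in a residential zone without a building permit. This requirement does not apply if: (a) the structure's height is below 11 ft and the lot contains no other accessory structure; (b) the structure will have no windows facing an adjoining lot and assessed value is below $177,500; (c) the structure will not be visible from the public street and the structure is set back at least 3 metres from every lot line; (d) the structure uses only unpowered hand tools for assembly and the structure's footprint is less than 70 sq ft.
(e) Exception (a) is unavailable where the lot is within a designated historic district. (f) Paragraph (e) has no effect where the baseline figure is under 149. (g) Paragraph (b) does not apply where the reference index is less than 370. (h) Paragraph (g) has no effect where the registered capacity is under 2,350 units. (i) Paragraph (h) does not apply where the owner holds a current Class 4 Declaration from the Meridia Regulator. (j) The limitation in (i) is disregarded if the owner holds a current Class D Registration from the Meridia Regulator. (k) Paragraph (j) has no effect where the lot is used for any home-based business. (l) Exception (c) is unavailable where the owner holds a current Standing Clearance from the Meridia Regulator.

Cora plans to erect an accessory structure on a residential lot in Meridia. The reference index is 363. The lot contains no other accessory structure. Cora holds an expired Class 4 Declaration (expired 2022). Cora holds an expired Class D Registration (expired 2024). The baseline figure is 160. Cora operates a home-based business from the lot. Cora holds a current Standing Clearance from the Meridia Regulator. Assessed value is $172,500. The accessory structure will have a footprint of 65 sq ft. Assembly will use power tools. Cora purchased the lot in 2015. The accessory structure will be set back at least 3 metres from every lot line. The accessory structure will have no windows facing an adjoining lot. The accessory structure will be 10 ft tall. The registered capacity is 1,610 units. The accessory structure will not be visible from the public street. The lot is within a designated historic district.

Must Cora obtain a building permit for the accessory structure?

No — exception (b) applies; Cora does not need a building permit.

Exception (a): the structure's height is 10 ft, below the 11 ft limit; the lot has no other accessory structure — every condition holds. However, paragraphs (e)–(f) must be considered: (e) applies — the lot is in a historic district. (f) is not engaged (the baseline figure is 160, not under 149), so (e) stands. (a) is therefore removed.
All of (b)'s requirements are met (no windows face an adjoining lot; assessed value is $172,500, below the $177,500 limit). Under paragraphs (g)–(k): (g) would limit (b) — the reference index is 363, less than the 370 limit — but (h) sets (g) aside: (h) operates against (g): the registered capacity is 1,610 units, under the 2,350 units limit. (i), which would lift (h), is inapplicable — there is no Class 4 Declaration in force. So (b) applies.
Exception (c) is satisfied on its face — the structure will not be visible from the street; the setback is at least 3 m on every side. However, paragraph (l) must be considered: (l) is triggered — a current Standing Clearance is held. So (c) is unavailable.
Exception (d) fails — assembly uses power tools.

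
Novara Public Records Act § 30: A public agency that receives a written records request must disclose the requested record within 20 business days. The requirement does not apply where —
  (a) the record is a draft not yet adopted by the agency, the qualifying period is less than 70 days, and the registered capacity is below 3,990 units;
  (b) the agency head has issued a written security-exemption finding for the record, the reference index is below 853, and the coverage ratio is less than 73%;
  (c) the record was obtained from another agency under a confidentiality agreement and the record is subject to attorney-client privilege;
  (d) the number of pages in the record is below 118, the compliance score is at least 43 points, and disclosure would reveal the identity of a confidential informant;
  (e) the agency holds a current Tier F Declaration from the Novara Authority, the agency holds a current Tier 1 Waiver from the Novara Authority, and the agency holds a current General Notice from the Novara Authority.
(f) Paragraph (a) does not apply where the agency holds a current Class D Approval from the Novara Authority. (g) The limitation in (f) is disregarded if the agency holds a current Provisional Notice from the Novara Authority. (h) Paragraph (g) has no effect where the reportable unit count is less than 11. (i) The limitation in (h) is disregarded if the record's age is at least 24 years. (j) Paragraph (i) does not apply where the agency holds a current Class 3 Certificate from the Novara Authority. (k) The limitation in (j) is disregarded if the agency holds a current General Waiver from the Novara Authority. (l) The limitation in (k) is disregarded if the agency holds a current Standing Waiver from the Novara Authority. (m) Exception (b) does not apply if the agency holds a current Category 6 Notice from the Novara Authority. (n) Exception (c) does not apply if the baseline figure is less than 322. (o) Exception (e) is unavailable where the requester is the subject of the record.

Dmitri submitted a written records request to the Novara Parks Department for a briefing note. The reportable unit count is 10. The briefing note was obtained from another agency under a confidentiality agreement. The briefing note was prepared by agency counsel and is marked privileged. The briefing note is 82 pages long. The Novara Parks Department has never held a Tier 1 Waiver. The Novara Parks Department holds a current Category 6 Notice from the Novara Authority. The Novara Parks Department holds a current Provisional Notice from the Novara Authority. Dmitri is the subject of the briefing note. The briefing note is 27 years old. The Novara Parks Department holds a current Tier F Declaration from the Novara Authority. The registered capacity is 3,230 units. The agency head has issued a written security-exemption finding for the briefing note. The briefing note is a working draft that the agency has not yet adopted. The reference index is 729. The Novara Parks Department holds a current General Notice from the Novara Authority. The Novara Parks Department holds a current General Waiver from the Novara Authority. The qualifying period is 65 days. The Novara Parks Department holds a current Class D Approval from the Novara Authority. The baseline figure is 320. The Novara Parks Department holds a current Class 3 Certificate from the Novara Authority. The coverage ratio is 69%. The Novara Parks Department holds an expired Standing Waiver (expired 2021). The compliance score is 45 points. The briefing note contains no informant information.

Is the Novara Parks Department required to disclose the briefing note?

All of (a)'s requirements are met (the briefing note is an unadopted draft; the qualifying period is 65 days, less than the 70 days limit; the registered capacity is 3,230 units, below the 3,990 units limit). Considering the limiting provisions: (f) would limit (a) — a current Class D Approval is held — but (g) sets (f) aside: (g) is triggered — a current Provisional Notice is held. (h) is engaged (the reportable unit count is 10, less than the 11 limit), but is set aside by (i): (i) is engaged — the record's age is 27 years, meeting the 24 years threshold. (j) would limit (i) — a current Class 3 Certificate is held — but (k) sets (j) aside: (k) operates against (j): a current General Waiver is held. (l), which would lift (k), is inapplicable — there is no Standing Waiver in force. So (a) applies.
Exception (b): a written security-exemption finding has been issued; the reference index is 729, below the 853 limit; the coverage ratio is 69%, less than the 73% limit — every condition holds. But applying paragraph (m): (m) operates against (b): a current Category 6 Notice is held. Exception (b) does not apply.
Exception (c): the briefing note was obtained under a confidentiality agreement; the briefing note is privileged — every condition holds. Turning to paragraph (n): (n) operates — the baseline figure is 320, less than the 322 limit. So (c) is unavailable.
Exception (d) fails — the briefing note contains no informant information.
Exception (e) requires that the agency holds a current Tier 1 Waiver from the Novara Authority; but the Tier 1 Waiver is not current, so (e) is unavailable.

No — exception (a) applies; the Novara Parks Department is not required to disclose the briefing note.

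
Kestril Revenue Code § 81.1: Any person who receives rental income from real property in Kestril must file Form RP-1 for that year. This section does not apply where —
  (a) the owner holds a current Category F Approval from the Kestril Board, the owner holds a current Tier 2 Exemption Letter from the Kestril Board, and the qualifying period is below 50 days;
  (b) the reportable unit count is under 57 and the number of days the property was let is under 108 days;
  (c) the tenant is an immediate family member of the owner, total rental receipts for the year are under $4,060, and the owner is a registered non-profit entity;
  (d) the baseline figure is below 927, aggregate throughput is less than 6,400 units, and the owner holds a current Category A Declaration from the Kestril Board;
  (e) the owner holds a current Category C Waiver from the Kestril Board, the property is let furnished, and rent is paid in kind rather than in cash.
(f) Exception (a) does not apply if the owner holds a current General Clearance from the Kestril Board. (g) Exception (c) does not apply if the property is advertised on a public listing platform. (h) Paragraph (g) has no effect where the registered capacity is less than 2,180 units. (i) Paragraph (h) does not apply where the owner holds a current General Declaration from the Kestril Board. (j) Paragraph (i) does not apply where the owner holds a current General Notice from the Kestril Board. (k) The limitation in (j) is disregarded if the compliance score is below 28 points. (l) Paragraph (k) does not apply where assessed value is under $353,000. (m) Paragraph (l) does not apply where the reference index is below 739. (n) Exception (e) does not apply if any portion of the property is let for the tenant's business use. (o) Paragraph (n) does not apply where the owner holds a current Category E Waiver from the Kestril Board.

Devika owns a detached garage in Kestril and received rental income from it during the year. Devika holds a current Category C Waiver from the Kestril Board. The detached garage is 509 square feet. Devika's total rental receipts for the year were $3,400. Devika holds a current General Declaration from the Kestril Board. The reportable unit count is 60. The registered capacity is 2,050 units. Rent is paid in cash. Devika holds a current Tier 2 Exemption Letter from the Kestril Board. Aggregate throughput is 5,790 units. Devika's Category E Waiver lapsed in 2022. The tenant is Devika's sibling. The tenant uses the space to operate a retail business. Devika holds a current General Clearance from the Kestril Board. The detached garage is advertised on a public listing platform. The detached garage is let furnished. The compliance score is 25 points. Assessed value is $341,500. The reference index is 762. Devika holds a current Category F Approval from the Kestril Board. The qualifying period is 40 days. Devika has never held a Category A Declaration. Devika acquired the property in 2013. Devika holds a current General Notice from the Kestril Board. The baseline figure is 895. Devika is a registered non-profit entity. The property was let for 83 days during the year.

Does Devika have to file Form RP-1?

Exception (a): a current Category F Approval is held; a current Tier 2 Exemption Letter is held; the qualifying period is 40 days, below the 50 days limit — every condition holds. But: (f) operates against (a): a current General Clearance is held. (a) is therefore removed.
Exception (b) fails — the reportable unit count is 60, not under 57.
Exception (c) is satisfied on its face — the tenant is an immediate family member; total rental receipts for the year are $3,400, under the $4,060 limit; Devika is a registered non-profit. As to paragraphs (g)–(m): (g) is engaged (the property is publicly advertised), but is displaced by (h): (h) operates against (g): the registered capacity is 2,050 units, less than the 2,180 units limit. (i) is engaged (a current General Declaration is held), but yields to (j): (j) operates against (i): a current General Notice is held. (k) is engaged (the compliance score is 25 points, below the 28 points limit), but yields to (l): (l) applies — assessed value is $341,500, under the $353,000 limit. (m), which would lift (l), is inapplicable — the reference index is 762, not below 739. So (c) applies.
Exception (d) requires that the owner holds a current Category A Declaration from the Kestril Board; but the Category A Declaration is not current, so (d) is unavailable.
Exception (e) requires that rent is paid in kind rather than in cash; but rent is paid in cash, so (e) is unavailable.

No — exception (c) applies; Devika is not required to file Form RP-1.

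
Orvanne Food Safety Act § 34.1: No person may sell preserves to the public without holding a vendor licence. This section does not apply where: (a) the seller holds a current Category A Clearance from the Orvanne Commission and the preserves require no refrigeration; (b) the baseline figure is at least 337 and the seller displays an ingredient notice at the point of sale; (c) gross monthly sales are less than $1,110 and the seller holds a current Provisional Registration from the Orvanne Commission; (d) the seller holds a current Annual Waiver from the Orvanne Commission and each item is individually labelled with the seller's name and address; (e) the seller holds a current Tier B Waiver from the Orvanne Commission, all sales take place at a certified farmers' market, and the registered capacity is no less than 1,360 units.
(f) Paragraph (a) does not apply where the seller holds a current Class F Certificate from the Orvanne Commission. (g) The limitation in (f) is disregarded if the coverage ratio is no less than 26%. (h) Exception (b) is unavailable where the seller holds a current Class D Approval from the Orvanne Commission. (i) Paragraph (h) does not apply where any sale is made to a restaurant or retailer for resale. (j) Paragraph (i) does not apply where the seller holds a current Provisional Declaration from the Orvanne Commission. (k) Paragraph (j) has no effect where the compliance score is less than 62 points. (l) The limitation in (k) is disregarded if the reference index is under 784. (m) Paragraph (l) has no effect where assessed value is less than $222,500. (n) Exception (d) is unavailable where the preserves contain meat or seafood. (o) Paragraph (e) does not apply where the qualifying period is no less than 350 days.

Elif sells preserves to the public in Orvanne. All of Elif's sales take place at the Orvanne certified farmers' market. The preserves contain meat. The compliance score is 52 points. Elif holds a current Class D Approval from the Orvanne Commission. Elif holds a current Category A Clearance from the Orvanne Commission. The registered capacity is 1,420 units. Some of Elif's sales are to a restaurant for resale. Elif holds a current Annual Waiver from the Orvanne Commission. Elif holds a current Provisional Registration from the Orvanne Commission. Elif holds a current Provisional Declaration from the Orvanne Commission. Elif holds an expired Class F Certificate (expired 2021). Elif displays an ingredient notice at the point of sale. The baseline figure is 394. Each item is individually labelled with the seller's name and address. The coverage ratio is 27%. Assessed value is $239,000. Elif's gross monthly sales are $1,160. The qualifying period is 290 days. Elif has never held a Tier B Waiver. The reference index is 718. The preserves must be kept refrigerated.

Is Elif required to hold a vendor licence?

Yes — Elif must hold a vendor licence.

Exception (a) requires that the preserves require no refrigeration; but the preserves require refrigeration, so (a) is unavailable.
All of (b)'s requirements are met (the baseline figure is 394, meeting the 337 threshold; an ingredient notice is displayed). However, paragraphs (h)–(m) must be considered: (h) is engaged — a current Class D Approval is held. (i) is engaged (some sales are to a restaurant for resale), but yields to (j): (j) operates against (i): a current Provisional Declaration is held. (k) would limit (j) — the compliance score is 52 points, less than the 62 points limit — but (l) sets (k) aside: (l) applies — the reference index is 718, under the 784 limit. (m) is not triggered (assessed value is $239,000, not less than $222,500), so (l) stands. So (b) is unavailable.
Exception (c) fails — gross monthly sales are $1,160, not less than $1,110.
All of (d)'s requirements are met (a current Annual Waiver is held; items are individually labelled). However, paragraph (n) must be considered: (n) is engaged — the preserves contain meat. So (d) is unavailable.
Exception (e) requires that the seller holds a current Tier B Waiver from the Orvanne Commission; but no current Tier B Waiver is held, so (e) is unavailable.
No exception applies. The general rule governs.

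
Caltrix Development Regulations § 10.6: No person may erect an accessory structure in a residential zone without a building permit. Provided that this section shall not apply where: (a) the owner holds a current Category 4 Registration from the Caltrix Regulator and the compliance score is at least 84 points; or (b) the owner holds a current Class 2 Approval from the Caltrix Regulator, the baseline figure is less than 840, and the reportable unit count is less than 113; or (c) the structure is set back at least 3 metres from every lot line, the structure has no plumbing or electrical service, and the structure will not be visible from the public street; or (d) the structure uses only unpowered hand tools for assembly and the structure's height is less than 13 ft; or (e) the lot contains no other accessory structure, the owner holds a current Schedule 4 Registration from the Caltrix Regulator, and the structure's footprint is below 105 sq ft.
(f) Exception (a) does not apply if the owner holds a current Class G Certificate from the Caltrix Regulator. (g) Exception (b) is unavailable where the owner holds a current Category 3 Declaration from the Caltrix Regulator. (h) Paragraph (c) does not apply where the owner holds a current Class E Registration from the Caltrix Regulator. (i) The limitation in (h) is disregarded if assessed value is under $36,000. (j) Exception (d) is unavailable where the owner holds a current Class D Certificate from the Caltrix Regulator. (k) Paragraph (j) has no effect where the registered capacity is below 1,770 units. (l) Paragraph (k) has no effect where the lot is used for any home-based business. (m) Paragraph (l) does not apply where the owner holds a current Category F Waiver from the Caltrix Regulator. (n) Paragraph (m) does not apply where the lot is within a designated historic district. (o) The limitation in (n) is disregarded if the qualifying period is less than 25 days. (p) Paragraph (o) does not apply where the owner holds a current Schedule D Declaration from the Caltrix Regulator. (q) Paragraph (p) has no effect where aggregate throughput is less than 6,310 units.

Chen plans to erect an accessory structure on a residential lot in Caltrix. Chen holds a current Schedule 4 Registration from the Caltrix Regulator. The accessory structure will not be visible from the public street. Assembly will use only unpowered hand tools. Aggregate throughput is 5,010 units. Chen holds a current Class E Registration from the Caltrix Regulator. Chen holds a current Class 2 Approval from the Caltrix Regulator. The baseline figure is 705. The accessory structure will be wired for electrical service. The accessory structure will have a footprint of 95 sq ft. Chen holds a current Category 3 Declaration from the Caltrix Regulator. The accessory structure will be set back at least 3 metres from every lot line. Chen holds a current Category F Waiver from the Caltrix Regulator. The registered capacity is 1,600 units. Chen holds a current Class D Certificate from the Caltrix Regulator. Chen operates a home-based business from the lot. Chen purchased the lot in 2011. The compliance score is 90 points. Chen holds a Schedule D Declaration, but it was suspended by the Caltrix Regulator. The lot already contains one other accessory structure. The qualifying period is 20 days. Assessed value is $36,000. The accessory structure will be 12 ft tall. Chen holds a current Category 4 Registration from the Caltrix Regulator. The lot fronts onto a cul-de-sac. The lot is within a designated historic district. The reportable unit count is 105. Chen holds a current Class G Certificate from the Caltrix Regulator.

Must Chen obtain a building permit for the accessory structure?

Exception (a)'s conditions are all satisfied: a current Category 4 Registration is held; the compliance score is 90 points, meeting the 84 points threshold. But: (f) applies — a current Class G Certificate is held. So (a) is unavailable.
All of (b)'s requirements are met (a current Class 2 Approval is held; the baseline figure is 705, less than the 840 limit; the reportable unit count is 105, less than the 113 limit). Turning to paragraph (g): (g) is engaged — a current Category 3 Declaration is held. So (b) is unavailable.
Exception (c) requires that the structure has no plumbing or electrical service; but electrical service is planned, so (c) is unavailable.
Exception (d)'s conditions are all satisfied: assembly uses only hand tools; the structure's height is 12 ft, less than the 13 ft limit. Considering the limiting provisions: (j) would limit (d) — a current Class D Certificate is held — but (k) sets (j) aside: (k) is triggered — the registered capacity is 1,600 units, below the 1,770 units limit. (l) is triggered (a home-based business operates on the lot), but is itself disapplied by (m): (m) operates against (l): a current Category F Waiver is held. (n) would limit (m) — the lot is in a historic district — but (o) sets (n) aside: (o) operates against (n): the qualifying period is 20 days, less than the 25 days limit. (p) is not triggered (the Schedule D Declaration is not current), so (o) stands. So (d) applies.
Exception (e) fails — the lot already has another accessory structure.

No — exception (d) applies; Chen does not need a building permit.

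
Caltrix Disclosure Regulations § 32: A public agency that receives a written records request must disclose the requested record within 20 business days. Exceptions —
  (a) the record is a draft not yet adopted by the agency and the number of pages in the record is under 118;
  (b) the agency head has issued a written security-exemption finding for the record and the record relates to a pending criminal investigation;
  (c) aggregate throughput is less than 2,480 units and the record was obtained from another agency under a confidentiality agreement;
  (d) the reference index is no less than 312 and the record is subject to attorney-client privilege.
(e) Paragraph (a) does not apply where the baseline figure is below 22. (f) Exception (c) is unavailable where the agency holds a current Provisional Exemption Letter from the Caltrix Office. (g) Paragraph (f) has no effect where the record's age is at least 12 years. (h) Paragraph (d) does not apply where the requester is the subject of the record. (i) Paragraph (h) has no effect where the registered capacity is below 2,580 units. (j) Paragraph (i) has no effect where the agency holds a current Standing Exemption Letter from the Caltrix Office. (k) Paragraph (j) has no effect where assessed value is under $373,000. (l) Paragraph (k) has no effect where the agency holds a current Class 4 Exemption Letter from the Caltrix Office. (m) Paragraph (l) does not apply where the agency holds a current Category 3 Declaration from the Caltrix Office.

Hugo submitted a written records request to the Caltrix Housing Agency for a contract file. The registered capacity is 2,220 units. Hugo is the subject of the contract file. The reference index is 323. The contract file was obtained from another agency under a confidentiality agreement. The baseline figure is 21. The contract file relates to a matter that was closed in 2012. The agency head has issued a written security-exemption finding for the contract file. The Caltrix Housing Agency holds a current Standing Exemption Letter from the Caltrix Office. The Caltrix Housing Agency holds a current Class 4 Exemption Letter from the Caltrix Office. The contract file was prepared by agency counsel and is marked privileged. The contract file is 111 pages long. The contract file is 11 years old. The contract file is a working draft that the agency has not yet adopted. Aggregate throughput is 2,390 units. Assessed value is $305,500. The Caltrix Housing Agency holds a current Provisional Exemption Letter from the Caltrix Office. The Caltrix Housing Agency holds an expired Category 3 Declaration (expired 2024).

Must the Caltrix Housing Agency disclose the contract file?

Exception (a)'s conditions are all satisfied: the contract file is an unadopted draft; the number of pages in the record is 111, under the 118 limit. But applying paragraph (e): (e) is triggered — the baseline figure is 21, below the 22 limit. So (a) is unavailable.
Exception (b) does not apply: the contract file relates to a closed matter.
Exception (c): aggregate throughput is 2,390 units, less than the 2,480 units limit; the contract file was obtained under a confidentiality agreement — every condition holds. But applying paragraphs (f)–(g): (f) is engaged — a current Provisional Exemption Letter is held. (g), which would lift (f), is not engaged — the record's age is 11 years, short of 12 years. (c) is therefore removed.
Exception (d) is satisfied on its face — the reference index is 323, meeting the 312 threshold; the contract file is privileged. But applying paragraphs (h)–(m): (h) operates against (d): Hugo is the subject of the contract file. (i) would limit (h) — the registered capacity is 2,220 units, below the 2,580 units limit — but (j) sets (i) aside: (j) operates against (i): a current Standing Exemption Letter is held. (k) applies (assessed value is $305,500, under the $373,000 limit), but is displaced by (l): (l) operates against (k): a current Class 4 Exemption Letter is held. (m) is not triggered (the Category 3 Declaration is not current), so (l) stands. Exception (d) does not apply.
No exception is made out. the Caltrix Housing Agency falls within the general rule.

Yes — the Caltrix Housing Agency must disclose the contract file.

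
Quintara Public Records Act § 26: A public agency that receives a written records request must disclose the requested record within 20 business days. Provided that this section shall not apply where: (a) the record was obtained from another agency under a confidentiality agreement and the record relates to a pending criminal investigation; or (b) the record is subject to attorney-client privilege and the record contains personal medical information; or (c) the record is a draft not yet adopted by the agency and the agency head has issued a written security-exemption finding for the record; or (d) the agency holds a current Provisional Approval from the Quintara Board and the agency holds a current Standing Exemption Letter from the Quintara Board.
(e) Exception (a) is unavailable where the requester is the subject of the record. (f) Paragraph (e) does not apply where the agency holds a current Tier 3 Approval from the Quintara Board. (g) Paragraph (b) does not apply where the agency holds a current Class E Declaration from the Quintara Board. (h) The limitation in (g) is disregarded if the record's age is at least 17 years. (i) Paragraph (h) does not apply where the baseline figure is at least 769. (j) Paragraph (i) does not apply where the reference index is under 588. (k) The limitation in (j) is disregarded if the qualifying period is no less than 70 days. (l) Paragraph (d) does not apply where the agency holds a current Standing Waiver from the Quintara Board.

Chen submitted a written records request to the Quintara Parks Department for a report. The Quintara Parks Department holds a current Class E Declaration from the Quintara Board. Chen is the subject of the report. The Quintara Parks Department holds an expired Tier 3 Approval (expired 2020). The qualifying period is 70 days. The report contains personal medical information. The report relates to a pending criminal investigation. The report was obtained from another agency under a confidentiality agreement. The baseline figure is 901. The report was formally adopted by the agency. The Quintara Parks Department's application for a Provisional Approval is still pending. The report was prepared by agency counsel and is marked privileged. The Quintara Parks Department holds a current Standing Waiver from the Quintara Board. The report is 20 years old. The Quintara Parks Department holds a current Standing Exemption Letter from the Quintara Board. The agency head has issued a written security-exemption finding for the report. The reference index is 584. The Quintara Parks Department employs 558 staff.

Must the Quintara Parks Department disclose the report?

Exception (a) is satisfied on its face — the report was obtained under a confidentiality agreement; the report relates to a pending investigation. But applying paragraphs (e)–(f): (e) is triggered — Chen is the subject of the report. (f), which would lift (e), does not operate here — there is no Tier 3 Approval in force. So (a) is unavailable.
Exception (b) is satisfied on its face — the report is privileged; the report contains personal medical information. However, paragraphs (g)–(k) must be considered: (g) operates against (b): a current Class E Declaration is held. (h) would limit (g) — the record's age is 20 years, meeting the 17 years threshold — but (i) sets (h) aside: (i) operates against (h): the baseline figure is 901, meeting the 769 threshold. (j) applies (the reference index is 584, under the 588 limit), but is displaced by (k): (k) operates against (j): the qualifying period is 70 days, meeting the 70 days threshold. (b) is therefore removed.
Exception (c) fails — the report has been formally adopted.
Exception (d) fails — the Provisional Approval is not current.
No exception is made out. the Quintara Parks Department falls within the general rule.

Yes — the Quintara Parks Department must disclose the report.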